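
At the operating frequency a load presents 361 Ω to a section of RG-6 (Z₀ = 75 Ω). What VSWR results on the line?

VSWR ≈ 4.81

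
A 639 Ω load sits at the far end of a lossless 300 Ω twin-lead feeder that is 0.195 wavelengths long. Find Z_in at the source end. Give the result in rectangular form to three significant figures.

Z_in ≈ 155 − j81.9 Ω

βl = 2π × 0.195 = 70.2°
tan(βl) = tan(70.2°) = 2.78
Z_in = Z_0·(Z_L + jZ_0·tanβl)/(Z_0 + jZ_L·tanβl)
     = 300·(639 + j833)/(300 + j1770)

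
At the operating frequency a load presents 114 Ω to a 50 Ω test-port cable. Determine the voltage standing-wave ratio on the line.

For a purely resistive load, VSWR = R_L/Z_0 or Z_0/R_L (whichever > 1) = 114/50

VSWR ≈ 2.28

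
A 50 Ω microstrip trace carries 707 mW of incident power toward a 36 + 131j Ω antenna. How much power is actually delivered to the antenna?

P_delivered ≈ 207 mW

|Γ| = |(-14 + j131)/(86 + j131)| = 0.841
|Γ|² = 0.707
P_refl = |Γ|²·P_inc = 500 mW, P_del = (1 − |Γ|²)·P_inc = 207 mW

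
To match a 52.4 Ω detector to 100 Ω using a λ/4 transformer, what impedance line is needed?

Z_qwt = √(Z_0·R_L) = √(100 × 52.4) = √5240

Z_qwt ≈ 72.4 Ω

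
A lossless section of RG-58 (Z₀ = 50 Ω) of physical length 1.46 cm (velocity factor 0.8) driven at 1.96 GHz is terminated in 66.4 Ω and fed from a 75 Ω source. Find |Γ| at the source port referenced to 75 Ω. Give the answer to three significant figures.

|Γ| ≈ 0.237

λ = v/f = 0.8·c / 1.96 GHz = 0.122 m
βl = 2π·l/λ = 2π × 0.119 = 42.9°
tan(βl) = 0.93
Z_in = Z_0·(Z_L + jZ_0·tanβl)/(Z_0 + jZ_L·tanβl) = 49 − j14.1 Ω
Γ_s = (Z_in − Z_s)/(Z_in + Z_s) = (-26 − j14.1)/(124 − j14.1), |Γ_s| = 0.237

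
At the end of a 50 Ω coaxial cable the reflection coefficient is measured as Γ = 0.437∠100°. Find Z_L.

Z_L = Z_0·(1 + Γ)/(1 − Γ) = 50·(0.924 + j0.43)/(1.08 − j0.43)

Z_L ≈ 30.1 + j32.1 Ω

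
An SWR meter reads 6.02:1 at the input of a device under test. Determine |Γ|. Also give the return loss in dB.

|Γ| = (S − 1)/(S + 1) = (6.02 − 1)/(6.02 + 1) = 5.02/7.02
RL = −20·log₁₀|Γ| = −20·log₁₀(0.715)

|Γ| ≈ 0.715; return loss ≈ 2.91 dB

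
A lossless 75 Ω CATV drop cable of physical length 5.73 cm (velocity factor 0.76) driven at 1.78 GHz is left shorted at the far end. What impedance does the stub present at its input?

Z_in ≈ −j25.8 Ω

λ = v/f = 0.76·c / 1.78 GHz = 0.128 m
βl = 2π·l/λ = 2π × 0.447 = 161°
tan(βl) = -0.343
For a shorted stub, Z_in = jZ_0·tan(βl)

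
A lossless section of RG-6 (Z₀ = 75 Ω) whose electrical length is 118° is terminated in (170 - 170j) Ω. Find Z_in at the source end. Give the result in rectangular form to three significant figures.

tan(βl) = tan(118°) = -1.88
Z_in = Z_0·(Z_L + jZ_0·tanβl)/(Z_0 + jZ_L·tanβl)
     = 75·(170 − j311)/(-245 − j320)

Z_in ≈ 26.8 + j60.4 Ω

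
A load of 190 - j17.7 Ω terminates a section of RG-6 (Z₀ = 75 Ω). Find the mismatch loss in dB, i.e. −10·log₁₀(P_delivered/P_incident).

Γ = (115 − j17.7)/(265 − j17.7), |Γ| = 0.438
|Γ|² = 0.192, so P_del/P_inc = 1 − |Γ|² = 0.808
ML = −10·log₁₀(1 − |Γ|²)

mismatch loss ≈ 0.926 dB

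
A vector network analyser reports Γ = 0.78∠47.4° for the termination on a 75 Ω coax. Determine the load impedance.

Z_L ≈ 53.2 + j156 Ω

Z_L = Z_0·(1 + Γ)/(1 − Γ) = 75·(1.53 + j0.574)/(0.472 − j0.574)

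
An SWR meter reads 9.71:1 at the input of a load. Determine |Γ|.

|Γ| = (S − 1)/(S + 1) = (9.71 − 1)/(9.71 + 1) = 8.71/10.7

|Γ| ≈ 0.813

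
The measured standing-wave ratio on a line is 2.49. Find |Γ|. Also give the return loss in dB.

|Γ| = (S − 1)/(S + 1) = (2.49 − 1)/(2.49 + 1) = 1.49/3.49
RL = −20·log₁₀|Γ| = −20·log₁₀(0.427)

|Γ| ≈ 0.427; return loss ≈ 7.39 dB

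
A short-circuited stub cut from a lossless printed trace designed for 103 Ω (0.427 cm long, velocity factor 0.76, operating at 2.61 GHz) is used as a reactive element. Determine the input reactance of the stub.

λ = v/f = 0.76·c / 2.61 GHz = 0.0874 m
βl = 2π·l/λ = 2π × 0.0489 = 17.6°
tan(βl) = 0.317
For a short-circuited stub, Z_in = jZ_0·tan(βl)

X_in ≈ 32.7 Ω (inductive)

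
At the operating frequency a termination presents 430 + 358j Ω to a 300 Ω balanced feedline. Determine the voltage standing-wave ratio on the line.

Γ = (Z_L − Z_0)/(Z_L + Z_0) = (130 + j358)/(730 + j358)
|Γ| = 381/813 = 0.468
VSWR = (1 + |Γ|)/(1 − |Γ|) = 1.47/0.532

VSWR ≈ 2.76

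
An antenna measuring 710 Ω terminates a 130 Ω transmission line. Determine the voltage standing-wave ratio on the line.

Γ = (710 − 130)/(710 + 130) = 0.69
VSWR = (1 + 0.69)/(1 − 0.69)

VSWR ≈ 5.46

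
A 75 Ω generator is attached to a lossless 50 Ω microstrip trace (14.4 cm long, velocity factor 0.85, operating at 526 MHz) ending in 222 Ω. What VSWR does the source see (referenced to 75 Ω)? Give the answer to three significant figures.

λ = v/f = 0.85·c / 526 MHz = 0.485 m
βl = 2π·l/λ = 2π × 0.297 = 107°
tan(βl) = -3.28
Z_in = Z_0·(Z_L + jZ_0·tanβl)/(Z_0 + jZ_L·tanβl) = 12.2 + j14.4 Ω
Γ_s = (Z_in − Z_s)/(Z_in + Z_s) = (-62.8 + j14.4)/(87.2 + j14.4), |Γ_s| = 0.728
VSWR = (1 + |Γ_s|)/(1 − |Γ_s|)

VSWR ≈ 6.35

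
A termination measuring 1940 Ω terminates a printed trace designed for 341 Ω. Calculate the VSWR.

VSWR ≈ 5.69

Γ = (1940 − 341)/(1940 + 341) = 0.701
VSWR = (1 + 0.701)/(1 − 0.701)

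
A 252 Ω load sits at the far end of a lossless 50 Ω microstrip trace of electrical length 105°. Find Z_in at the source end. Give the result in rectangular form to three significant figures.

Z_in ≈ 10.6 + j12.8 Ω

tan(βl) = tan(105°) = -3.73
Z_in = Z_0·(Z_L + jZ_0·tanβl)/(Z_0 + jZ_L·tanβl)
     = 50·(252 − j187)/(50 − j940)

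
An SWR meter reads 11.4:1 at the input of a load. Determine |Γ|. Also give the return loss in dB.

|Γ| ≈ 0.839; return loss ≈ 1.53 dB

|Γ| = (S − 1)/(S + 1) = (11.4 − 1)/(11.4 + 1) = 10.4/12.4
RL = −20·log₁₀|Γ| = −20·log₁₀(0.839)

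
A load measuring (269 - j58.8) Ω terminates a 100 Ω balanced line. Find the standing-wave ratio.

Γ = (Z_L − Z_0)/(Z_L + Z_0) = (169 − j58.8)/(369 − j58.8)
|Γ| = 179/374 = 0.479
VSWR = (1 + |Γ|)/(1 − |Γ|) = 1.48/0.521

VSWR ≈ 2.84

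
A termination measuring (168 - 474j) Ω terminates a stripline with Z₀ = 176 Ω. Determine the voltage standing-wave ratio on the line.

VSWR ≈ 9.5

Γ = (Z_L − Z_0)/(Z_L + Z_0) = (-8 − j474)/(344 − j474)
|Γ| = 474/586 = 0.809
VSWR = (1 + |Γ|)/(1 − |Γ|) = 1.81/0.191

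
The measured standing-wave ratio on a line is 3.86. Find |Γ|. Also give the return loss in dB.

|Γ| ≈ 0.588; return loss ≈ 4.61 dB

|Γ| = (S − 1)/(S + 1) = (3.86 − 1)/(3.86 + 1) = 2.86/4.86
RL = −20·log₁₀|Γ| = −20·log₁₀(0.588)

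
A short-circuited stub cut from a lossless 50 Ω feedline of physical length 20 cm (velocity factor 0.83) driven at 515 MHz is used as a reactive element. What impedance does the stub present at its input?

λ = v/f = 0.83·c / 515 MHz = 0.483 m
βl = 2π·l/λ = 2π × 0.414 = 149°
tan(βl) = -0.603
For a short-circuited stub, Z_in = jZ_0·tan(βl)

Z_in ≈ −j30.1 Ω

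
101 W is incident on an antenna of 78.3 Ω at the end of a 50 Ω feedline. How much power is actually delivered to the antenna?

Γ = (78.3 − 50)/(78.3 + 50) = 0.221
|Γ|² = 0.0487
P_refl = |Γ|²·P_inc = 4.91 W, P_del = (1 − |Γ|²)·P_inc = 96.1 W

P_delivered ≈ 96.1 W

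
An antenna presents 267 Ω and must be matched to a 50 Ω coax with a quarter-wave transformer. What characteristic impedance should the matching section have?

Z_qwt ≈ 116 Ω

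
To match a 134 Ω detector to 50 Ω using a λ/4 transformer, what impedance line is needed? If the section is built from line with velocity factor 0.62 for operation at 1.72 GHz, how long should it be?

Z_qwt ≈ 81.9 Ω; length ≈ 2.7 cm

Z_qwt = √(Z_0·R_L) = √(50 × 134) = √6700
λ = 0.62·c/f = 0.108 m, so l = λ/4 = 0.027 m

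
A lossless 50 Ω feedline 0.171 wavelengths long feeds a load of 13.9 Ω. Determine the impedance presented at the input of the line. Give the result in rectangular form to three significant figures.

βl = 2π × 0.171 = 61.6°
tan(βl) = tan(61.6°) = 1.85
Z_in = Z_0·(Z_L + jZ_0·tanβl)/(Z_0 + jZ_L·tanβl)
     = 50·(13.9 + j92.3)/(50 + j25.7)

Z_in ≈ 48.5 + j67.4 Ω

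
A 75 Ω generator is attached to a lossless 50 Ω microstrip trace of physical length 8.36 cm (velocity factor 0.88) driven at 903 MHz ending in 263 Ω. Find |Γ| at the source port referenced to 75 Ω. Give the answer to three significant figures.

λ = v/f = 0.88·c / 903 MHz = 0.292 m
βl = 2π·l/λ = 2π × 0.286 = 103°
tan(βl) = -4.35
Z_in = Z_0·(Z_L + jZ_0·tanβl)/(Z_0 + jZ_L·tanβl) = 9.99 + j11.1 Ω
Γ_s = (Z_in − Z_s)/(Z_in + Z_s) = (-65 + j11.1)/(85 + j11.1), |Γ_s| = 0.769

|Γ| ≈ 0.769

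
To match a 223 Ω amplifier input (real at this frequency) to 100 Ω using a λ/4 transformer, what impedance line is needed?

Z_qwt ≈ 149 Ω

Z_qwt = √(Z_0·R_L) = √(100 × 223) = √22300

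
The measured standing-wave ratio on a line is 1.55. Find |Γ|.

|Γ| ≈ 0.216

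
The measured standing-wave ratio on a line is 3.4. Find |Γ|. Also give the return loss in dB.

|Γ| ≈ 0.545; return loss ≈ 5.26 dB

|Γ| = (S − 1)/(S + 1) = (3.4 − 1)/(3.4 + 1) = 2.4/4.4
RL = −20·log₁₀|Γ| = −20·log₁₀(0.545)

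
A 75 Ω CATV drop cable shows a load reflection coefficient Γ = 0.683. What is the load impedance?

Z_L = Z_0·(1 + Γ)/(1 − Γ) = 75·(1.68)/(0.317)

Z_L ≈ 398 Ω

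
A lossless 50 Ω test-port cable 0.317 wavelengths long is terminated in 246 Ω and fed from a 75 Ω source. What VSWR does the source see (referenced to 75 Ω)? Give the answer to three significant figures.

βl = 2π × 0.317 = 114°
tan(βl) = -2.23
Z_in = Z_0·(Z_L + jZ_0·tanβl)/(Z_0 + jZ_L·tanβl) = 12.1 + j21.3 Ω
Γ_s = (Z_in − Z_s)/(Z_in + Z_s) = (-62.9 + j21.3)/(87.1 + j21.3), |Γ_s| = 0.741
VSWR = (1 + |Γ_s|)/(1 − |Γ_s|)

VSWR ≈ 6.71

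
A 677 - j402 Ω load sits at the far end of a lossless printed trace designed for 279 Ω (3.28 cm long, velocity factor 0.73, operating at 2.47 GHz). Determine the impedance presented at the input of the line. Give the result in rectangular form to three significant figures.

Z_in ≈ 207 + j305 Ω

λ = v/f = 0.73·c / 2.47 GHz = 0.0887 m
βl = 2π·l/λ = 2π × 0.37 = 133°
tan(βl) = tan(133°) = -1.07
Z_in = Z_0·(Z_L + jZ_0·tanβl)/(Z_0 + jZ_L·tanβl)
     = 279·(677 − j699)/(-149 − j722)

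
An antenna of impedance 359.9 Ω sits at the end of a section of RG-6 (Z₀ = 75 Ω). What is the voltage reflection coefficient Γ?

Γ = (Z_L − Z_0)/(Z_L + Z_0) = (359.9 − 75)/(359.9 + 75) = 284.9/434.9

Γ = 0.655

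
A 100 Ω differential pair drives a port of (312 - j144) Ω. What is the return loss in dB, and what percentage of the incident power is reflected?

Γ = (212 − j144)/(412 − j144), |Γ| = 0.587
RL = −20·log₁₀(0.587) = 4.62 dB
P_refl/P_inc = |Γ|² = 0.345

RL ≈ 4.62 dB; 34.5% of incident power reflected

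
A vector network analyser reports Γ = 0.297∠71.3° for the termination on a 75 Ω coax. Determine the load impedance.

Z_L = Z_0·(1 + Γ)/(1 − Γ) = 75·(1.1 + j0.281)/(0.905 − j0.281)

Z_L ≈ 76.2 + j47 Ω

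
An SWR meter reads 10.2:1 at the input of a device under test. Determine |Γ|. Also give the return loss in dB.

|Γ| ≈ 0.821; return loss ≈ 1.71 dB

|Γ| = (S − 1)/(S + 1) = (10.2 − 1)/(10.2 + 1) = 9.2/11.2
RL = −20·log₁₀|Γ| = −20·log₁₀(0.821)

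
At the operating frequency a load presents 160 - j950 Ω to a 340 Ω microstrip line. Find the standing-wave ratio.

VSWR ≈ 19.1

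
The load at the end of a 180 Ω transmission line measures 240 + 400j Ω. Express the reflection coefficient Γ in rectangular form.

Γ ≈ 0.551 + j0.428

Γ = (Z_L − Z_0)/(Z_L + Z_0) = (60 + j400)/(420 + j400)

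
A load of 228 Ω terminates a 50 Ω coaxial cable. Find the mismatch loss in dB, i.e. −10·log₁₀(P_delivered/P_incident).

Γ = (228 − 50)/(228 + 50) = 0.64
|Γ|² = 0.41, so P_del/P_inc = 1 − |Γ|² = 0.59
ML = −10·log₁₀(1 − |Γ|²)

mismatch loss ≈ 2.29 dB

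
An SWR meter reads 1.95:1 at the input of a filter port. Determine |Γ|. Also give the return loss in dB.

|Γ| ≈ 0.322; return loss ≈ 9.84 dB

|Γ| = (S − 1)/(S + 1) = (1.95 − 1)/(1.95 + 1) = 0.95/2.95
RL = −20·log₁₀|Γ| = −20·log₁₀(0.322)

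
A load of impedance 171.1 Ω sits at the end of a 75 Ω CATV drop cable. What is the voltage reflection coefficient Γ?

Γ = 0.39

Γ = (Z_L − Z_0)/(Z_L + Z_0) = (171.1 − 75)/(171.1 + 75) = 96.1/246.1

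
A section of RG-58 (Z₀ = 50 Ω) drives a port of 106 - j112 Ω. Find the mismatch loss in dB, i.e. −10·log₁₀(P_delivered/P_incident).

Γ = (56 − j112)/(156 − j112), |Γ| = 0.652
|Γ|² = 0.425, so P_del/P_inc = 1 − |Γ|² = 0.575
ML = −10·log₁₀(1 − |Γ|²)

mismatch loss ≈ 2.4 dB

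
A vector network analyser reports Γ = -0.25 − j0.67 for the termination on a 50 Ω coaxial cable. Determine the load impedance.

Z_L ≈ 12.1 − j33.3 Ω

Z_L = Z_0·(1 + Γ)/(1 − Γ) = 50·(0.75 − j0.67)/(1.25 + j0.67)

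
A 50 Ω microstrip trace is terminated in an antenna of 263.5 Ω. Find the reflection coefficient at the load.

Γ = 0.681

Γ = (Z_L − Z_0)/(Z_L + Z_0) = (263.5 − 50)/(263.5 + 50) = 213.5/313.5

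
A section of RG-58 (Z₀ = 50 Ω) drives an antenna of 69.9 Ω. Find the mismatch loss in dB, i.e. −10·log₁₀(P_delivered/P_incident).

Γ = (69.9 − 50)/(69.9 + 50) = 0.166
|Γ|² = 0.0275, so P_del/P_inc = 1 − |Γ|² = 0.972
ML = −10·log₁₀(1 − |Γ|²)

mismatch loss ≈ 0.121 dB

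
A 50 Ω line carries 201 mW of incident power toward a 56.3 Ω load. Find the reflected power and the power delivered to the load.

Γ = (56.3 − 50)/(56.3 + 50) = 0.0593
|Γ|² = 0.00351
P_refl = |Γ|²·P_inc = 0.706 mW, P_del = (1 − |Γ|²)·P_inc = 200 mW

P_reflected ≈ 0.706 mW; P_delivered ≈ 200 mW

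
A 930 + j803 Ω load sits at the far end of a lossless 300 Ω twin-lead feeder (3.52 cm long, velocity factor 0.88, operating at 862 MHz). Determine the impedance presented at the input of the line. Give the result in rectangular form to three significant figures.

Z_in ≈ 178 − j429 Ω

λ = v/f = 0.88·c / 862 MHz = 0.306 m
βl = 2π·l/λ = 2π × 0.115 = 41.4°
tan(βl) = tan(41.4°) = 0.881
Z_in = Z_0·(Z_L + jZ_0·tanβl)/(Z_0 + jZ_L·tanβl)
     = 300·(930 + j1070)/(-407 + j819)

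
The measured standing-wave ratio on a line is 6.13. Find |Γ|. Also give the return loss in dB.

|Γ| = (S − 1)/(S + 1) = (6.13 − 1)/(6.13 + 1) = 5.13/7.13
RL = −20·log₁₀|Γ| = −20·log₁₀(0.719)

|Γ| ≈ 0.719; return loss ≈ 2.86 dB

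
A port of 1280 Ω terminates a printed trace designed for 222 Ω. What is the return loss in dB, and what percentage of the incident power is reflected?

RL ≈ 3.04 dB; 49.6% of incident power reflected

Γ = (1280 − 222)/(1280 + 222) = 0.704
RL = −20·log₁₀(0.704) = 3.04 dB
P_refl/P_inc = |Γ|² = 0.496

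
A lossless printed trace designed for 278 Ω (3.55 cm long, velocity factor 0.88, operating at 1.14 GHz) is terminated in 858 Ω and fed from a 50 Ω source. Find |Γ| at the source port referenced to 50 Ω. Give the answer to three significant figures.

|Γ| ≈ 0.752

λ = v/f = 0.88·c / 1.14 GHz = 0.232 m
βl = 2π·l/λ = 2π × 0.153 = 55.2°
tan(βl) = 1.44
Z_in = Z_0·(Z_L + jZ_0·tanβl)/(Z_0 + jZ_L·tanβl) = 127 − j165 Ω
Γ_s = (Z_in − Z_s)/(Z_in + Z_s) = (77.2 − j165)/(177 − j165), |Γ_s| = 0.752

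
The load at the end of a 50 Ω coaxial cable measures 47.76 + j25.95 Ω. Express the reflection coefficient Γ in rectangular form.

Γ ≈ 0.0444 + j0.254

Γ = (Z_L − Z_0)/(Z_L + Z_0) = (-2.24 + j25.95)/(97.76 + j25.95)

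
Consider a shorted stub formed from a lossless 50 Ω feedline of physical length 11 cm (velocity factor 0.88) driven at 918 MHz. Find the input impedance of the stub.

λ = v/f = 0.88·c / 918 MHz = 0.288 m
βl = 2π·l/λ = 2π × 0.383 = 138°
tan(βl) = -0.91
For a shorted stub, Z_in = jZ_0·tan(βl)

Z_in ≈ −j45.5 Ω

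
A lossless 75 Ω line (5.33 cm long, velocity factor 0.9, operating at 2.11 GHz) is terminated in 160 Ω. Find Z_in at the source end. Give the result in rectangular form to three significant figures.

λ = v/f = 0.9·c / 2.11 GHz = 0.128 m
βl = 2π·l/λ = 2π × 0.417 = 150°
tan(βl) = tan(150°) = -0.578
Z_in = Z_0·(Z_L + jZ_0·tanβl)/(Z_0 + jZ_L·tanβl)
     = 75·(160 − j43.4)/(75 − j92.6)

Z_in ≈ 84.6 + j61.1 Ω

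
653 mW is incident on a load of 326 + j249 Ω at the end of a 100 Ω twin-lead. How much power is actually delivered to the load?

P_delivered ≈ 350 mW

|Γ| = |(226 + j249)/(426 + j249)| = 0.681
|Γ|² = 0.464
P_refl = |Γ|²·P_inc = 303 mW, P_del = (1 − |Γ|²)·P_inc = 350 mW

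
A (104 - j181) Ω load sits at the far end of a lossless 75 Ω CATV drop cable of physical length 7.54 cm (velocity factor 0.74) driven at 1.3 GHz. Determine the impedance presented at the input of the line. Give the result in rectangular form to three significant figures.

λ = v/f = 0.74·c / 1.3 GHz = 0.171 m
βl = 2π·l/λ = 2π × 0.442 = 159°
tan(βl) = tan(159°) = -0.385
Z_in = Z_0·(Z_L + jZ_0·tanβl)/(Z_0 + jZ_L·tanβl)
     = 75·(104 − j210)/(5.34 − j40)

Z_in ≈ 412 + j140 Ω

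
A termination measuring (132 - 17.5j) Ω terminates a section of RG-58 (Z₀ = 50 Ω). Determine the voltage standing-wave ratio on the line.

VSWR ≈ 2.69

Γ = (Z_L − Z_0)/(Z_L + Z_0) = (82 − j17.5)/(182 − j17.5)
|Γ| = 83.8/183 = 0.459
VSWR = (1 + |Γ|)/(1 − |Γ|) = 1.46/0.541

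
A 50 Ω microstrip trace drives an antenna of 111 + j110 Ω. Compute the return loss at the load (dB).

RL ≈ 3.81 dB

Γ = (61 + j110)/(161 + j110), |Γ| = 0.645
RL = −20·log₁₀|Γ| = −20·log₁₀(0.645)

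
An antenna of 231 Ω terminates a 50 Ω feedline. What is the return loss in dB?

Γ = (231 − 50)/(231 + 50) = 0.644
RL = −20·log₁₀|Γ| = −20·log₁₀(0.644)

RL ≈ 3.82 dB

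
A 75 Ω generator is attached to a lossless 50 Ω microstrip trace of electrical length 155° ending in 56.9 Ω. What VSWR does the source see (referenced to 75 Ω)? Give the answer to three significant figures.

VSWR ≈ 1.4

tan(βl) = -0.466
Z_in = Z_0·(Z_L + jZ_0·tanβl)/(Z_0 + jZ_L·tanβl) = 54.1 + j5.37 Ω
Γ_s = (Z_in − Z_s)/(Z_in + Z_s) = (-20.9 + j5.37)/(129 + j5.37), |Γ_s| = 0.167
VSWR = (1 + |Γ_s|)/(1 − |Γ_s|)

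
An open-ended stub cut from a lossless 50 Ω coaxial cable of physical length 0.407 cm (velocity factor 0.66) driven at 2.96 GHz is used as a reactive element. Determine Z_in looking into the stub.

λ = v/f = 0.66·c / 2.96 GHz = 0.0669 m
βl = 2π·l/λ = 2π × 0.0608 = 21.9°
tan(βl) = 0.402
For an open-ended stub, Z_in = −jZ_0·cot(βl) = −jZ_0/tan(βl)

Z_in ≈ −j124 Ω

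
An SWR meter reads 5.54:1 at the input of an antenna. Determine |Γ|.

|Γ| ≈ 0.694

|Γ| = (S − 1)/(S + 1) = (5.54 − 1)/(5.54 + 1) = 4.54/6.54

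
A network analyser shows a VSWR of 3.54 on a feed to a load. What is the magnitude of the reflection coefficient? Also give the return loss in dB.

|Γ| = (S − 1)/(S + 1) = (3.54 − 1)/(3.54 + 1) = 2.54/4.54
RL = −20·log₁₀|Γ| = −20·log₁₀(0.559)

|Γ| ≈ 0.559; return loss ≈ 5.04 dB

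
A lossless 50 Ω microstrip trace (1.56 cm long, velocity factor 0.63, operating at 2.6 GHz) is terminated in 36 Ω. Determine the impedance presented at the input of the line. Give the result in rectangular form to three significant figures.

λ = v/f = 0.63·c / 2.6 GHz = 0.0727 m
βl = 2π·l/λ = 2π × 0.215 = 77.3°
tan(βl) = tan(77.3°) = 4.42
Z_in = Z_0·(Z_L + jZ_0·tanβl)/(Z_0 + jZ_L·tanβl)
     = 50·(36 + j221)/(50 + j159)

Z_in ≈ 66.4 + j9.56 Ω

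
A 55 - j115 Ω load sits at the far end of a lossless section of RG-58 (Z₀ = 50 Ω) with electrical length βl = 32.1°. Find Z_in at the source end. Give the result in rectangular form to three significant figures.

tan(βl) = tan(32.1°) = 0.627
Z_in = Z_0·(Z_L + jZ_0·tanβl)/(Z_0 + jZ_L·tanβl)
     = 50·(55 − j83.6)/(122 + j34.5)

Z_in ≈ 11.9 − j37.6 Ω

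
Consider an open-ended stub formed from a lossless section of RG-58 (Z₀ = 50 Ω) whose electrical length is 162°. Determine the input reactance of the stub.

tan(βl) = -0.325
For an open-ended stub, Z_in = −jZ_0·cot(βl) = −jZ_0/tan(βl)

X_in ≈ 154 Ω (inductive)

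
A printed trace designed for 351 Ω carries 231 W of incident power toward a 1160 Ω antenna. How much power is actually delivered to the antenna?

P_delivered ≈ 165 W

Γ = (1160 − 351)/(1160 + 351) = 0.535
|Γ|² = 0.287
P_refl = |Γ|²·P_inc = 66.2 W, P_del = (1 − |Γ|²)·P_inc = 165 W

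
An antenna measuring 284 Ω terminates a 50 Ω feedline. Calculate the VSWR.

VSWR ≈ 5.68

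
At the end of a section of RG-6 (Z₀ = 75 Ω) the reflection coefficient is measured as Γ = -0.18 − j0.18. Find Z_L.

Z_L ≈ 49.2 − j19 Ω

Z_L = Z_0·(1 + Γ)/(1 − Γ) = 75·(0.82 − j0.18)/(1.18 + j0.18)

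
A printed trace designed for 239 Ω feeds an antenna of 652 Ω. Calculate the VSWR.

Γ = (652 − 239)/(652 + 239) = 0.464
VSWR = (1 + 0.464)/(1 − 0.464)

VSWR ≈ 2.73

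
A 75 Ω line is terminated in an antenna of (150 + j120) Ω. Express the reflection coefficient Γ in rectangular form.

Γ ≈ 0.481 + j0.277

Γ = (Z_L − Z_0)/(Z_L + Z_0) = (75 + j120)/(225 + j120)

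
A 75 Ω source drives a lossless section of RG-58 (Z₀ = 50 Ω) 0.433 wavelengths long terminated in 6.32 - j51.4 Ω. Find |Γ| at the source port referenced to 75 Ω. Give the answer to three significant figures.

|Γ| ≈ 0.852

βl = 2π × 0.433 = 156°
tan(βl) = -0.448
Z_in = Z_0·(Z_L + jZ_0·tanβl)/(Z_0 + jZ_L·tanβl) = 25.8 − j134 Ω
Γ_s = (Z_in − Z_s)/(Z_in + Z_s) = (-49.2 − j134)/(101 − j134), |Γ_s| = 0.852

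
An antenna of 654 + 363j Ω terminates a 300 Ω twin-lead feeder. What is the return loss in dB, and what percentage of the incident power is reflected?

Γ = (354 + j363)/(954 + j363), |Γ| = 0.497
RL = −20·log₁₀(0.497) = 6.08 dB
P_refl/P_inc = |Γ|² = 0.247

RL ≈ 6.08 dB; 24.7% of incident power reflected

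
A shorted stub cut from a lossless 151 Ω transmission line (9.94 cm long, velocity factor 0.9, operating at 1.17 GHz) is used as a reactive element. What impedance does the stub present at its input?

Z_in ≈ −j70.2 Ω

λ = v/f = 0.9·c / 1.17 GHz = 0.231 m
βl = 2π·l/λ = 2π × 0.431 = 155°
tan(βl) = -0.465
For a shorted stub, Z_in = jZ_0·tan(βl)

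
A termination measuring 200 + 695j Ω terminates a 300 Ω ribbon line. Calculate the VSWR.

Γ = (Z_L − Z_0)/(Z_L + Z_0) = (-100 + j695)/(500 + j695)
|Γ| = 702/856 = 0.82
VSWR = (1 + |Γ|)/(1 − |Γ|) = 1.82/0.18

VSWR ≈ 10.1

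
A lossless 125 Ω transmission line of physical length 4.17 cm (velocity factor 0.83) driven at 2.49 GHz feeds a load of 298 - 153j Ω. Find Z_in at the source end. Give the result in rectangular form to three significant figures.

Z_in ≈ 202 + j174 Ω

λ = v/f = 0.83·c / 2.49 GHz = 0.1 m
βl = 2π·l/λ = 2π × 0.417 = 150°
tan(βl) = tan(150°) = -0.575
Z_in = Z_0·(Z_L + jZ_0·tanβl)/(Z_0 + jZ_L·tanβl)
     = 125·(298 − j225)/(37.1 − j171)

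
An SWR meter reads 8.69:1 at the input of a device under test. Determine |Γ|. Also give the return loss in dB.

|Γ| ≈ 0.794; return loss ≈ 2.01 dB

|Γ| = (S − 1)/(S + 1) = (8.69 − 1)/(8.69 + 1) = 7.69/9.69
RL = −20·log₁₀|Γ| = −20·log₁₀(0.794)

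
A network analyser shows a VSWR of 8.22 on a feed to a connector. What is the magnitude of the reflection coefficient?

|Γ| ≈ 0.783

|Γ| = (S − 1)/(S + 1) = (8.22 − 1)/(8.22 + 1) = 7.22/9.22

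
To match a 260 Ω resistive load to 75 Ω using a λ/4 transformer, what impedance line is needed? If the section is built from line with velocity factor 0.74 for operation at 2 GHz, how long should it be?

Z_qwt ≈ 140 Ω; length ≈ 2.77 cm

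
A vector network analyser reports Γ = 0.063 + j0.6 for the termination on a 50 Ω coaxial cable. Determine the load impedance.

Z_L ≈ 25.7 + j48.5 Ω

Z_L = Z_0·(1 + Γ)/(1 − Γ) = 50·(1.06 + j0.6)/(0.937 − j0.6)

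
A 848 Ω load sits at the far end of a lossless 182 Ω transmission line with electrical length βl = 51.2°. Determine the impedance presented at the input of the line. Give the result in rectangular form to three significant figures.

tan(βl) = tan(51.2°) = 1.24
Z_in = Z_0·(Z_L + jZ_0·tanβl)/(Z_0 + jZ_L·tanβl)
     = 182·(848 + j226)/(182 + j1050)

Z_in ≈ 62.5 − j136 Ω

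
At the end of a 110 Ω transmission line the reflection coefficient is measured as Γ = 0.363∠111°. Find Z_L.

Z_L = Z_0·(1 + Γ)/(1 − Γ) = 110·(0.87 + j0.339)/(1.13 − j0.339)

Z_L ≈ 68.6 + j53.6 Ω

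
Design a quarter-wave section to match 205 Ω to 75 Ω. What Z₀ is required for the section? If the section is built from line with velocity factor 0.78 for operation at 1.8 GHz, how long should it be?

Z_qwt ≈ 124 Ω; length ≈ 3.25 cm

Z_qwt = √(Z_0·R_L) = √(75 × 205) = √15380
λ = 0.78·c/f = 0.13 m, so l = λ/4 = 0.0325 m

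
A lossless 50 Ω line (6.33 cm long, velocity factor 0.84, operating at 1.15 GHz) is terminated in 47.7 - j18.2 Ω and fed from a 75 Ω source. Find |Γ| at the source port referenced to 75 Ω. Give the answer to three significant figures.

|Γ| ≈ 0.211

λ = v/f = 0.84·c / 1.15 GHz = 0.219 m
βl = 2π·l/λ = 2π × 0.289 = 104°
tan(βl) = -4.01
Z_in = Z_0·(Z_L + jZ_0·tanβl)/(Z_0 + jZ_L·tanβl) = 54.9 + j19.1 Ω
Γ_s = (Z_in − Z_s)/(Z_in + Z_s) = (-20.1 + j19.1)/(130 + j19.1), |Γ_s| = 0.211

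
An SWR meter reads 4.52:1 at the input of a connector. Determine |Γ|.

|Γ| = (S − 1)/(S + 1) = (4.52 − 1)/(4.52 + 1) = 3.52/5.52

|Γ| ≈ 0.638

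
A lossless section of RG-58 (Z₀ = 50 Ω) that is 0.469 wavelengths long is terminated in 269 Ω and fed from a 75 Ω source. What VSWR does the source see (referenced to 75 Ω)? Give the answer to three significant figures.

βl = 2π × 0.469 = 169°
tan(βl) = -0.197
Z_in = Z_0·(Z_L + jZ_0·tanβl)/(Z_0 + jZ_L·tanβl) = 131 + j130 Ω
Γ_s = (Z_in − Z_s)/(Z_in + Z_s) = (56.4 + j130)/(206 + j130), |Γ_s| = 0.58
VSWR = (1 + |Γ_s|)/(1 − |Γ_s|)

VSWR ≈ 3.76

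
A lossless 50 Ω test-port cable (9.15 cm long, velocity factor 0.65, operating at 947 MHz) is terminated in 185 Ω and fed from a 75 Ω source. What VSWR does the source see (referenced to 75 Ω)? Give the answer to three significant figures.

VSWR ≈ 2.86

λ = v/f = 0.65·c / 947 MHz = 0.206 m
βl = 2π·l/λ = 2π × 0.444 = 160°
tan(βl) = -0.365
Z_in = Z_0·(Z_L + jZ_0·tanβl)/(Z_0 + jZ_L·tanβl) = 74.3 + j82 Ω
Γ_s = (Z_in − Z_s)/(Z_in + Z_s) = (-0.664 + j82)/(149 + j82), |Γ_s| = 0.482
VSWR = (1 + |Γ_s|)/(1 − |Γ_s|)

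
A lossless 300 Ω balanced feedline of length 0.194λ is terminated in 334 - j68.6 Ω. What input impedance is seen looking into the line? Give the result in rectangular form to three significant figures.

Z_in ≈ 238 + j17.1 Ω

βl = 2π × 0.194 = 69.8°
tan(βl) = tan(69.8°) = 2.72
Z_in = Z_0·(Z_L + jZ_0·tanβl)/(Z_0 + jZ_L·tanβl)
     = 300·(334 + j749)/(487 + j910)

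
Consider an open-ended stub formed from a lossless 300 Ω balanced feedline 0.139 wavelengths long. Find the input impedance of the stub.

Z_in ≈ −j251 Ω

βl = 2π × 0.139 = 50°
tan(βl) = 1.19
For an open-ended stub, Z_in = −jZ_0·cot(βl) = −jZ_0/tan(βl)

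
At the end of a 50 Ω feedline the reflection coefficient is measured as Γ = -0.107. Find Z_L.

Z_L = Z_0·(1 + Γ)/(1 − Γ) = 50·(0.893)/(1.11)

Z_L ≈ 40.3 Ω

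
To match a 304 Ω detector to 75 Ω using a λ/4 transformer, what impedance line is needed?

Z_qwt = √(Z_0·R_L) = √(75 × 304) = √22800

Z_qwt ≈ 151 Ω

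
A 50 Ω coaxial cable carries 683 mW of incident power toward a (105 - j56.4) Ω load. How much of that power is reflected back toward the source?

|Γ| = |(55 − j56.4)/(155 − j56.4)| = 0.478
|Γ|² = 0.228
P_refl = |Γ|²·P_inc = 156 mW, P_del = (1 − |Γ|²)·P_inc = 527 mW

P_reflected ≈ 156 mW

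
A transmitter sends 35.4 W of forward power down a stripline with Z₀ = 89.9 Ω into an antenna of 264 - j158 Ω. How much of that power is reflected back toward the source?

|Γ| = |(174.1 − j158)/(353.9 − j158)| = 0.607
|Γ|² = 0.368
P_refl = |Γ|²·P_inc = 13 W, P_del = (1 − |Γ|²)·P_inc = 22.4 W

P_reflected ≈ 13 W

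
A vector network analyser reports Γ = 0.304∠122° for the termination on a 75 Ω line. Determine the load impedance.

Z_L = Z_0·(1 + Γ)/(1 − Γ) = 75·(0.839 + j0.258)/(1.16 − j0.258)

Z_L ≈ 48.1 + j27.3 Ω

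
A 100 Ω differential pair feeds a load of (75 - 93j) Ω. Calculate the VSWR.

VSWR ≈ 2.89

Γ = (Z_L − Z_0)/(Z_L + Z_0) = (-25 − j93)/(175 − j93)
|Γ| = 96.3/198 = 0.486
VSWR = (1 + |Γ|)/(1 − |Γ|) = 1.49/0.514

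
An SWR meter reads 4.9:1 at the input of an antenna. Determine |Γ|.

|Γ| = (S − 1)/(S + 1) = (4.9 − 1)/(4.9 + 1) = 3.9/5.9

|Γ| ≈ 0.661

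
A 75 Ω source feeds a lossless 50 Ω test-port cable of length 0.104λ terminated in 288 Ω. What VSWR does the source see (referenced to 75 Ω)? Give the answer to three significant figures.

βl = 2π × 0.104 = 37.4°
tan(βl) = 0.766
Z_in = Z_0·(Z_L + jZ_0·tanβl)/(Z_0 + jZ_L·tanβl) = 22.3 − j60.2 Ω
Γ_s = (Z_in − Z_s)/(Z_in + Z_s) = (-52.7 − j60.2)/(97.3 − j60.2), |Γ_s| = 0.699
VSWR = (1 + |Γ_s|)/(1 − |Γ_s|)

VSWR ≈ 5.64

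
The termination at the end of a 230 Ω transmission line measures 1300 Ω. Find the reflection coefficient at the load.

Γ = 0.699

Γ = (Z_L − Z_0)/(Z_L + Z_0) = (1300 − 230)/(1300 + 230) = 1070/1530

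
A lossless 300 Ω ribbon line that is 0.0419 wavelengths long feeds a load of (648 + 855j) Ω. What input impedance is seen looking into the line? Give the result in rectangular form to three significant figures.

βl = 2π × 0.0419 = 15.1°
tan(βl) = tan(15.1°) = 0.27
Z_in = Z_0·(Z_L + jZ_0·tanβl)/(Z_0 + jZ_L·tanβl)
     = 300·(648 + j936)/(69.6 + j175)

Z_in ≈ 1770 − j408 Ω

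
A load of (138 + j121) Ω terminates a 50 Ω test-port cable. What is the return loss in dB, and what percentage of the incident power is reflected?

Γ = (88 + j121)/(188 + j121), |Γ| = 0.669
RL = −20·log₁₀(0.669) = 3.49 dB
P_refl/P_inc = |Γ|² = 0.448

RL ≈ 3.49 dB; 44.8% of incident power reflected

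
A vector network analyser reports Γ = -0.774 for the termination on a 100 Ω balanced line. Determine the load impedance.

Z_L ≈ 12.7 Ω

Z_L = Z_0·(1 + Γ)/(1 − Γ) = 100·(0.226)/(1.77)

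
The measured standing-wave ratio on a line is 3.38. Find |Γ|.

|Γ| ≈ 0.543

|Γ| = (S − 1)/(S + 1) = (3.38 − 1)/(3.38 + 1) = 2.38/4.38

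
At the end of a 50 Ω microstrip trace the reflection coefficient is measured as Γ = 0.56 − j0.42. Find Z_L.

Z_L ≈ 68.9 − j114 Ω

Z_L = Z_0·(1 + Γ)/(1 − Γ) = 50·(1.56 − j0.42)/(0.44 + j0.42)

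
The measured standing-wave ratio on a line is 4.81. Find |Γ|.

|Γ| ≈ 0.656

|Γ| = (S − 1)/(S + 1) = (4.81 − 1)/(4.81 + 1) = 3.81/5.81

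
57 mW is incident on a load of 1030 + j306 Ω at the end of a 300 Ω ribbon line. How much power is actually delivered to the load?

|Γ| = |(730 + j306)/(1330 + j306)| = 0.58
|Γ|² = 0.336
P_refl = |Γ|²·P_inc = 19.2 mW, P_del = (1 − |Γ|²)·P_inc = 37.8 mW

P_delivered ≈ 37.8 mW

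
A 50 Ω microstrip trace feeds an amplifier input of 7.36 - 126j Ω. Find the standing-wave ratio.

Γ = (Z_L − Z_0)/(Z_L + Z_0) = (-42.64 − j126)/(57.36 − j126)
|Γ| = 133/138 = 0.961
VSWR = (1 + |Γ|)/(1 − |Γ|) = 1.96/0.0392

VSWR ≈ 50.1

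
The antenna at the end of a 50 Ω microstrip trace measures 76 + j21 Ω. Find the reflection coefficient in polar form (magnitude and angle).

Γ ≈ 0.262 ∠ 29.5°

Γ = (Z_L − Z_0)/(Z_L + Z_0) = (26 + j21)/(126 + j21)
|Γ| = 33.4/128 = 0.262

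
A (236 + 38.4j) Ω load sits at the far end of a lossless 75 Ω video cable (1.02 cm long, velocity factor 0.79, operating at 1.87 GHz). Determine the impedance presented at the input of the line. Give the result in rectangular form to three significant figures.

λ = v/f = 0.79·c / 1.87 GHz = 0.127 m
βl = 2π·l/λ = 2π × 0.0805 = 29°
tan(βl) = tan(29°) = 0.554
Z_in = Z_0·(Z_L + jZ_0·tanβl)/(Z_0 + jZ_L·tanβl)
     = 75·(236 + j79.9)/(53.7 + j131)

Z_in ≈ 86.9 − j99.7 Ω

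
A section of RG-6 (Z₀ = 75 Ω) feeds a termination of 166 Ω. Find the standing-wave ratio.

Γ = (166 − 75)/(166 + 75) = 0.378
VSWR = (1 + 0.378)/(1 − 0.378)

VSWR ≈ 2.21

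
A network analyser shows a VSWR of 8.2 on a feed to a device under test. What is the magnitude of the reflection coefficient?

|Γ| ≈ 0.783

|Γ| = (S − 1)/(S + 1) = (8.2 − 1)/(8.2 + 1) = 7.2/9.2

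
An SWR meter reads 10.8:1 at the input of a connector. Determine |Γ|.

|Γ| = (S − 1)/(S + 1) = (10.8 − 1)/(10.8 + 1) = 9.8/11.8

|Γ| ≈ 0.831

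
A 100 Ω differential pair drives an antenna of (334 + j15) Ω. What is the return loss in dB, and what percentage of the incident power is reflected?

RL ≈ 5.35 dB; 29.2% of incident power reflected

Γ = (234 + j15)/(434 + j15), |Γ| = 0.54
RL = −20·log₁₀(0.54) = 5.35 dB
P_refl/P_inc = |Γ|² = 0.292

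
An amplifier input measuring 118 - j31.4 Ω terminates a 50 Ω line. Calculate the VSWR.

Γ = (Z_L − Z_0)/(Z_L + Z_0) = (68 − j31.4)/(168 − j31.4)
|Γ| = 74.9/171 = 0.438
VSWR = (1 + |Γ|)/(1 − |Γ|) = 1.44/0.562

VSWR ≈ 2.56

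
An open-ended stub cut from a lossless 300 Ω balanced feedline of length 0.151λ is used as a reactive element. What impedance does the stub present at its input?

Z_in ≈ −j215 Ω

βl = 2π × 0.151 = 54.4°
tan(βl) = 1.39
For an open-ended stub, Z_in = −jZ_0·cot(βl) = −jZ_0/tan(βl)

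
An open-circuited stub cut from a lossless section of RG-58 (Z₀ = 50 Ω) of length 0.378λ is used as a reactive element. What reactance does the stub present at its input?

X_in ≈ 51.9 Ω (inductive)

βl = 2π × 0.378 = 136°
tan(βl) = -0.963
For an open-circuited stub, Z_in = −jZ_0·cot(βl) = −jZ_0/tan(βl)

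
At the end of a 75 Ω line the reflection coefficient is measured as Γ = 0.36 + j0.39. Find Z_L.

Z_L ≈ 95.9 + j104 Ω

Z_L = Z_0·(1 + Γ)/(1 − Γ) = 75·(1.36 + j0.39)/(0.64 − j0.39)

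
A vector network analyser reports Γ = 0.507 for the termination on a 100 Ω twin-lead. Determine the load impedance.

Z_L = Z_0·(1 + Γ)/(1 − Γ) = 100·(1.51)/(0.493)

Z_L ≈ 306 Ω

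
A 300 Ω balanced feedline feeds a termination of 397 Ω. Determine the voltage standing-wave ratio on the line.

VSWR ≈ 1.32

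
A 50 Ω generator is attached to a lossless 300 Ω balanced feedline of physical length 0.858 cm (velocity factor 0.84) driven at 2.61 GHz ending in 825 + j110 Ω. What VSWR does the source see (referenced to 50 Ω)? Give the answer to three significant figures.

λ = v/f = 0.84·c / 2.61 GHz = 0.0966 m
βl = 2π·l/λ = 2π × 0.0889 = 32°
tan(βl) = 0.625
Z_in = Z_0·(Z_L + jZ_0·tanβl)/(Z_0 + jZ_L·tanβl) = 324 − j335 Ω
Γ_s = (Z_in − Z_s)/(Z_in + Z_s) = (274 − j335)/(374 − j335), |Γ_s| = 0.862
VSWR = (1 + |Γ_s|)/(1 − |Γ_s|)

VSWR ≈ 13.5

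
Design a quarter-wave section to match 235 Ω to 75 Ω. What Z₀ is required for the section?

Z_qwt ≈ 133 Ω

Z_qwt = √(Z_0·R_L) = √(75 × 235) = √17620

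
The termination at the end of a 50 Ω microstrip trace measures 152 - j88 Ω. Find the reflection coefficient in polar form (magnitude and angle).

Γ ≈ 0.611 ∠ -17.2°

Γ = (Z_L − Z_0)/(Z_L + Z_0) = (102 − j88)/(202 − j88)
|Γ| = 135/220 = 0.611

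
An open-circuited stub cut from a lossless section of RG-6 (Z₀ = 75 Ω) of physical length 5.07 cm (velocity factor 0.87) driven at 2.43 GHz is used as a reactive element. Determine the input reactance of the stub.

X_in ≈ 422 Ω (inductive)

λ = v/f = 0.87·c / 2.43 GHz = 0.107 m
βl = 2π·l/λ = 2π × 0.472 = 170°
tan(βl) = -0.178
For an open-circuited stub, Z_in = −jZ_0·cot(βl) = −jZ_0/tan(βl)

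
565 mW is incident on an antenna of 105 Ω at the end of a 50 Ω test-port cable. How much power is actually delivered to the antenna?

Γ = (105 − 50)/(105 + 50) = 0.355
|Γ|² = 0.126
P_refl = |Γ|²·P_inc = 71.1 mW, P_del = (1 − |Γ|²)·P_inc = 494 mW

P_delivered ≈ 494 mW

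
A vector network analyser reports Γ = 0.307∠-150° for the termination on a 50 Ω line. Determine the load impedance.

Z_L ≈ 27.9 − j9.44 Ω

Z_L = Z_0·(1 + Γ)/(1 − Γ) = 50·(0.734 − j0.153)/(1.27 + j0.153)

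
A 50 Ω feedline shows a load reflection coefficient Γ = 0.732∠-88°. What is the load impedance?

Z_L = Z_0·(1 + Γ)/(1 − Γ) = 50·(1.03 − j0.732)/(0.974 + j0.732)

Z_L ≈ 15.6 − j49.3 Ω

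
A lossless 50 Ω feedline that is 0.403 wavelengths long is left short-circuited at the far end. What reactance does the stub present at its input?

X_in ≈ -34.9 Ω (capacitive)

βl = 2π × 0.403 = 145°
tan(βl) = -0.698
For a short-circuited stub, Z_in = jZ_0·tan(βl)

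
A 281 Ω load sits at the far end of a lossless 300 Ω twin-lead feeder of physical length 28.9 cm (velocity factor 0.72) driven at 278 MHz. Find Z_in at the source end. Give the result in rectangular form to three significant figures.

Z_in ≈ 300 − j19.6 Ω

λ = v/f = 0.72·c / 278 MHz = 0.777 m
βl = 2π·l/λ = 2π × 0.372 = 134°
tan(βl) = tan(134°) = -1.04
Z_in = Z_0·(Z_L + jZ_0·tanβl)/(Z_0 + jZ_L·tanβl)
     = 300·(281 − j312)/(300 − j292)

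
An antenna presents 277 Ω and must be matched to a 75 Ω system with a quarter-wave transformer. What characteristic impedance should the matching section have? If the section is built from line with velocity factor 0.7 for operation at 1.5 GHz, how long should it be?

Z_qwt = √(Z_0·R_L) = √(75 × 277) = √20780
λ = 0.7·c/f = 0.14 m, so l = λ/4 = 0.035 m

Z_qwt ≈ 144 Ω; length ≈ 3.5 cm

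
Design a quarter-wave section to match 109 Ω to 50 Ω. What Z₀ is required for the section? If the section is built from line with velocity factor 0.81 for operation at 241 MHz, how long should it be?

Z_qwt ≈ 73.8 Ω; length ≈ 25.2 cm

Z_qwt = √(Z_0·R_L) = √(50 × 109) = √5450
λ = 0.81·c/f = 1.01 m, so l = λ/4 = 0.252 m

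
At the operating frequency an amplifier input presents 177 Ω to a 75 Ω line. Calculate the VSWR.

VSWR ≈ 2.36

Γ = (177 − 75)/(177 + 75) = 0.405
VSWR = (1 + 0.405)/(1 − 0.405)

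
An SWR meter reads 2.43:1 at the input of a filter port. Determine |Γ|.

|Γ| ≈ 0.417

|Γ| = (S − 1)/(S + 1) = (2.43 − 1)/(2.43 + 1) = 1.43/3.43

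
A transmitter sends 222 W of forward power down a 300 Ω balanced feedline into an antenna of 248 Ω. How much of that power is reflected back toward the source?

Γ = (248 − 300)/(248 + 300) = -0.0949
|Γ|² = 0.009
P_refl = |Γ|²·P_inc = 2 W, P_del = (1 − |Γ|²)·P_inc = 220 W

P_reflected ≈ 2 W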